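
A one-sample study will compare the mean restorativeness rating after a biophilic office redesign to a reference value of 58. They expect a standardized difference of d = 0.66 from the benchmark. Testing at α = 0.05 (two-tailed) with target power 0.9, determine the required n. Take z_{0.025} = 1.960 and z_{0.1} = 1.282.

For a one-sample test: n = ((z_{α/2} + z_β) / d)².
z_{α/2} + z_β = 1.960 + 1.282 = 3.242.
n = (3.242 / 0.66)² = 4.912² = 24.13.
Round up.

n = 25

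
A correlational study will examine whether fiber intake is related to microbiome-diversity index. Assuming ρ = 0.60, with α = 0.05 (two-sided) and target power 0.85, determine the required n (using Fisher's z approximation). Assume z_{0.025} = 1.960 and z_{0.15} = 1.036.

Fisher's z: C = ½·ln((1+r)/(1−r)) = ½·ln(4.0000) = 0.6931.
n = ((z_{α/2} + z_β)/C)² + 3.
(1.960 + 1.036) / 0.6931 = 2.996 / 0.6931 = 4.323.
n = 4.323² + 3 = 18.68 + 3 = 21.7.
Round up.

n = 22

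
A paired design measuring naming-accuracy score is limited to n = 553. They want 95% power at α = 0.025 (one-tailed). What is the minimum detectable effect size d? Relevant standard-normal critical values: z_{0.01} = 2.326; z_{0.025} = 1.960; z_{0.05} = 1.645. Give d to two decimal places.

d_min ≈ 0.15

For a single sample (or paired design) of n = 553: d_min = (z_{α} + z_β)/√n.
z-sum = 1.960 + 1.645 = 3.605.
d_min = 3.605 / √553 = 3.605 / 23.516 = 0.153.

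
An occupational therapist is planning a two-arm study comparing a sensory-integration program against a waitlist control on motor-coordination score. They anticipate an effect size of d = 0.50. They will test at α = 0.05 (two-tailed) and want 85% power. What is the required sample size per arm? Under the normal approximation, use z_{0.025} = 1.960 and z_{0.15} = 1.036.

For two independent groups with equal n: n = 2·((z_{α/2} + z_β) / d)².
z_{α/2} + z_β = 1.960 + 1.036 = 2.996.
n = 2 × (2.996 / 0.50)² = 2 × 5.992² = 2 × 35.90 = 71.8.
Round up to the next whole participant.

n = 72 per group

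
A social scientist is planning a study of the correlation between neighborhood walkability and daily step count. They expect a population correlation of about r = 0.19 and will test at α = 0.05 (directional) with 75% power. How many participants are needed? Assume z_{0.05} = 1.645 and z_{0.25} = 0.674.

n = 149

Fisher's z: C = ½·ln((1+r)/(1−r)) = ½·ln(1.4691) = 0.1923.
n = ((z_{α} + z_β)/C)² + 3.
(1.645 + 0.674) / 0.1923 = 2.319 / 0.1923 = 12.059.
n = 12.059² + 3 = 145.43 + 3 = 148.4.
Round up.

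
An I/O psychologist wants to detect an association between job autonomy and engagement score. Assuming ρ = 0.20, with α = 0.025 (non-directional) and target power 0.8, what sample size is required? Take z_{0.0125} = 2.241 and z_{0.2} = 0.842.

n = 235

Fisher's z: C = ½·ln((1+r)/(1−r)) = ½·ln(1.5000) = 0.2027.
n = ((z_{α/2} + z_β)/C)² + 3.
(2.241 + 0.842) / 0.2027 = 3.083 / 0.2027 = 15.210.
n = 15.210² + 3 = 231.33 + 3 = 234.3.
Round up.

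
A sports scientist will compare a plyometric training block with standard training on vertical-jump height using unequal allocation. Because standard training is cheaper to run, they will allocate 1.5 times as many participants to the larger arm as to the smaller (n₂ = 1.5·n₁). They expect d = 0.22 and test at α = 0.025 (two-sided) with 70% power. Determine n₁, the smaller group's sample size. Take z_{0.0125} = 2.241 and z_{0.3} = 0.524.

n₁ = 264

With allocation ratio k = n₂/n₁ = 1.5, Var(x̄₁−x̄₂) = σ²(1/n₁ + 1/(k·n₁)) = σ²·(k+1)/(k·n₁).
So n₁ = (1 + 1/k)·((z_{α/2} + z_β)/d)² = 1.667 × (2.765/0.22)².
n₁ = 1.667 × 157.96 = 263.3.
Round up: n₁ = 264, giving n₂ = 1.5 × 264 = 396.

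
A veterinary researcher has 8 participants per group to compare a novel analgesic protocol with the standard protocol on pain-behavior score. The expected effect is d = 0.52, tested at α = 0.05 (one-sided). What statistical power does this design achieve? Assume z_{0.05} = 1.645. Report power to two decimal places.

For two equal groups, power = Φ(d·√(n/2) − z_{α}).
d·√(n/2) = 0.52 × √(8/2) = 0.52 × 2.000 = 1.040.
z_β = 1.040 − 1.645 = -0.605.
Power = Φ(-0.605) = 0.273.

power ≈ 0.27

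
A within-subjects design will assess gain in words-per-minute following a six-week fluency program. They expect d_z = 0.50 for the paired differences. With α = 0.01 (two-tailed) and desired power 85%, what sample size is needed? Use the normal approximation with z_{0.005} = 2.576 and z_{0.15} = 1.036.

For a paired (one-sample on differences) test: n = ((z_{α/2} + z_β) / d)².
z_{α/2} + z_β = 2.576 + 1.036 = 3.612.
n = (3.612 / 0.50)² = 7.224² = 52.19.
Round up.

n = 53 pairs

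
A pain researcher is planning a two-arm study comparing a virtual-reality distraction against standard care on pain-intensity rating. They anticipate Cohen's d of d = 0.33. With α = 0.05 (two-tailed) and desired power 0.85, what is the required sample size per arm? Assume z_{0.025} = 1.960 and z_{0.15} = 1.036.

n = 165 per group

For two independent groups with equal n: n = 2·((z_{α/2} + z_β) / d)².
z_{α/2} + z_β = 1.960 + 1.036 = 2.996.
n = 2 × (2.996 / 0.33)² = 2 × 9.079² = 2 × 82.42 = 164.8.
Round up to the next whole participant.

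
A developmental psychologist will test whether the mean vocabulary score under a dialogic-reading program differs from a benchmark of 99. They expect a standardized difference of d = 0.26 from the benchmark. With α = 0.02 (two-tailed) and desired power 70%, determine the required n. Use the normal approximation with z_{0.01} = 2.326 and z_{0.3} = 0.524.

For a one-sample test: n = ((z_{α/2} + z_β) / d)².
z_{α/2} + z_β = 2.326 + 0.524 = 2.850.
n = (2.850 / 0.26)² = 10.962² = 120.16.
Round up.

n = 121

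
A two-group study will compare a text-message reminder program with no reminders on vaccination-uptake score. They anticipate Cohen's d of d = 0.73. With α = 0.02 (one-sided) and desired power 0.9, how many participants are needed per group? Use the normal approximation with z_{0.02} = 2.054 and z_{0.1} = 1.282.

For two independent groups with equal n: n = 2·((z_{α} + z_β) / d)².
z_{α} + z_β = 2.054 + 1.282 = 3.336.
n = 2 × (3.336 / 0.73)² = 2 × 4.570² = 2 × 20.88 = 41.8.
Round up to the next whole participant.

n = 42 per group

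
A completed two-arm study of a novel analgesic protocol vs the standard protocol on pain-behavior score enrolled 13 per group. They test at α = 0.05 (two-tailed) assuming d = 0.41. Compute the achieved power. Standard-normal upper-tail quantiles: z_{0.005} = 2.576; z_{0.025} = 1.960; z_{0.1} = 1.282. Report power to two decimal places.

For two equal groups, power = Φ(d·√(n/2) − z_{α/2}).
d·√(n/2) = 0.41 × √(13/2) = 0.41 × 2.550 = 1.045.
z_β = 1.045 − 1.960 = -0.915.
Power = Φ(-0.915) = 0.180.

power ≈ 0.18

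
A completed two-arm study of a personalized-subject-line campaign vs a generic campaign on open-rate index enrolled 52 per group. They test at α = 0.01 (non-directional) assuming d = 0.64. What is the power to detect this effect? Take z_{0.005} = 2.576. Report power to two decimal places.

power ≈ 0.75

For two equal groups, power = Φ(d·√(n/2) − z_{α/2}).
d·√(n/2) = 0.64 × √(52/2) = 0.64 × 5.099 = 3.263.
z_β = 3.263 − 2.576 = 0.687.
Power = Φ(0.687) = 0.754.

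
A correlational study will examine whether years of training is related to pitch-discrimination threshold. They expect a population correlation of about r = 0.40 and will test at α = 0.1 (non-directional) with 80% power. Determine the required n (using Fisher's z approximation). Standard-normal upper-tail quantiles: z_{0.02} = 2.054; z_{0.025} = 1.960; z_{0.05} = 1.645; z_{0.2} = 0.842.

n = 38

Fisher's z: C = ½·ln((1+r)/(1−r)) = ½·ln(2.3333) = 0.4236.
n = ((z_{α/2} + z_β)/C)² + 3.
(1.645 + 0.842) / 0.4236 = 2.487 / 0.4236 = 5.871.
n = 5.871² + 3 = 34.47 + 3 = 37.5.
Round up.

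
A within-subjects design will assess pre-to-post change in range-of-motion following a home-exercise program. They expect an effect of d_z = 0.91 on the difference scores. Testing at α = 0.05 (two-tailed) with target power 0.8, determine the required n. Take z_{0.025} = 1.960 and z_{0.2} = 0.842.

For a paired (one-sample on differences) test: n = ((z_{α/2} + z_β) / d)².
z_{α/2} + z_β = 1.960 + 0.842 = 2.802.
n = (2.802 / 0.91)² = 3.079² = 9.48.
Round up.

n = 10 pairs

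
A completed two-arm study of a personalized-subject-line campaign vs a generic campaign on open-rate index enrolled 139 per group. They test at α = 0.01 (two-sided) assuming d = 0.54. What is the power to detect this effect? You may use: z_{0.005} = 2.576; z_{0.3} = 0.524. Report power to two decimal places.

For two equal groups, power = Φ(d·√(n/2) − z_{α/2}).
d·√(n/2) = 0.54 × √(139/2) = 0.54 × 8.337 = 4.502.
z_β = 4.502 − 2.576 = 1.926.
Power = Φ(1.926) = 0.973.

power ≈ 0.97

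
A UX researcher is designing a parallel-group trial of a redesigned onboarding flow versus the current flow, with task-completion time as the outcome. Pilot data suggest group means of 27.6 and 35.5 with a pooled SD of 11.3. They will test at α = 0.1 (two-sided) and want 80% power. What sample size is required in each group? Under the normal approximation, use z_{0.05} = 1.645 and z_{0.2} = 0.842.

n = 26 per group

Cohen's d = |M₁ − M₂| / SD_pooled = |27.6 − 35.5| / 11.3 = 7.9 / 11.3 = 0.699.
For two independent groups with equal n: n = 2·((z_{α/2} + z_β) / d)².
z_{α/2} + z_β = 1.645 + 0.842 = 2.487.
n = 2 × (2.487 / 0.699)² = 2 × 3.558² = 2 × 12.66 = 25.3.
Round up to the next whole participant.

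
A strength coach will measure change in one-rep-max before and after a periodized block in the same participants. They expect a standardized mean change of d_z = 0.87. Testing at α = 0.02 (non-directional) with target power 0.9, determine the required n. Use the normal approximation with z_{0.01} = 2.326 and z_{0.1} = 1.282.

n = 18 pairs

For a paired (one-sample on differences) test: n = ((z_{α/2} + z_β) / d)².
z_{α/2} + z_β = 2.326 + 1.282 = 3.608.
n = (3.608 / 0.87)² = 4.147² = 17.20.
Round up.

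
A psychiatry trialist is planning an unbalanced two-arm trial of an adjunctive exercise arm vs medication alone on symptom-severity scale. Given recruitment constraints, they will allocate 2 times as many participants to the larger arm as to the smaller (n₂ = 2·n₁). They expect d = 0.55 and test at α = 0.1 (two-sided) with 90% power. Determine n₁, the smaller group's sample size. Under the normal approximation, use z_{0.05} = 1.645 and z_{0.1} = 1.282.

n₁ = 43

With allocation ratio k = n₂/n₁ = 2, Var(x̄₁−x̄₂) = σ²(1/n₁ + 1/(k·n₁)) = σ²·(k+1)/(k·n₁).
So n₁ = (1 + 1/k)·((z_{α/2} + z_β)/d)² = 1.500 × (2.927/0.55)².
n₁ = 1.500 × 28.32 = 42.5.
Round up: n₁ = 43, giving n₂ = 2 × 43 = 86.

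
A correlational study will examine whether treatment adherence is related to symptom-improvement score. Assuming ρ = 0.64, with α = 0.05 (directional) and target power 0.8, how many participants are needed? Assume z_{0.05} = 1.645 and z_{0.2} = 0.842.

Fisher's z: C = ½·ln((1+r)/(1−r)) = ½·ln(4.5556) = 0.7582.
n = ((z_{α} + z_β)/C)² + 3.
(1.645 + 0.842) / 0.7582 = 2.487 / 0.7582 = 3.280.
n = 3.280² + 3 = 10.76 + 3 = 13.8.
Round up.

n = 14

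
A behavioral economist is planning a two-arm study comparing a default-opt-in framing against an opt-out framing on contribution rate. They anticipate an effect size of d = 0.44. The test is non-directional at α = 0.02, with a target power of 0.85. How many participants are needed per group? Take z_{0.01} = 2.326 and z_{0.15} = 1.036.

n = 117 per group

For two independent groups with equal n: n = 2·((z_{α/2} + z_β) / d)².
z_{α/2} + z_β = 2.326 + 1.036 = 3.362.
n = 2 × (3.362 / 0.44)² = 2 × 7.641² = 2 × 58.38 = 116.8.
Round up to the next whole participant.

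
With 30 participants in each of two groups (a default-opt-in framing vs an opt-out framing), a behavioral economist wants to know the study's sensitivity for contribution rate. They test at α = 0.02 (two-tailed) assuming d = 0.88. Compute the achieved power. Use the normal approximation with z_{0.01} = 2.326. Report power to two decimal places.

power ≈ 0.86

For two equal groups, power = Φ(d·√(n/2) − z_{α/2}).
d·√(n/2) = 0.88 × √(30/2) = 0.88 × 3.873 = 3.408.
z_β = 3.408 − 2.326 = 1.082.
Power = Φ(1.082) = 0.860.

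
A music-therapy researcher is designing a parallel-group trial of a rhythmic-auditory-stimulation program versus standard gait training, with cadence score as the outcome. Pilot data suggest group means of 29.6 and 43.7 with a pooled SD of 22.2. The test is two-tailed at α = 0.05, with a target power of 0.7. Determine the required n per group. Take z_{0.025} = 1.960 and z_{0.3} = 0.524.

Cohen's d = |M₁ − M₂| / SD_pooled = |29.6 − 43.7| / 22.2 = 14.1 / 22.2 = 0.635.
For two independent groups with equal n: n = 2·((z_{α/2} + z_β) / d)².
z_{α/2} + z_β = 1.960 + 0.524 = 2.484.
n = 2 × (2.484 / 0.635)² = 2 × 3.912² = 2 × 15.30 = 30.6.
Round up to the next whole participant.

n = 31 per group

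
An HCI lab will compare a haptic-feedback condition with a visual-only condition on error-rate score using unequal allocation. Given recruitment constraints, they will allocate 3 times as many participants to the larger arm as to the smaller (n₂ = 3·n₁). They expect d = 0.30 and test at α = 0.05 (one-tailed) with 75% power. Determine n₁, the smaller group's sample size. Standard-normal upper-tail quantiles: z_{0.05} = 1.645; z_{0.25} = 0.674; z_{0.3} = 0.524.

With allocation ratio k = n₂/n₁ = 3, Var(x̄₁−x̄₂) = σ²(1/n₁ + 1/(k·n₁)) = σ²·(k+1)/(k·n₁).
So n₁ = (1 + 1/k)·((z_{α} + z_β)/d)² = 1.333 × (2.319/0.30)².
n₁ = 1.333 × 59.75 = 79.7.
Round up: n₁ = 80, giving n₂ = 3 × 80 = 240.

n₁ = 80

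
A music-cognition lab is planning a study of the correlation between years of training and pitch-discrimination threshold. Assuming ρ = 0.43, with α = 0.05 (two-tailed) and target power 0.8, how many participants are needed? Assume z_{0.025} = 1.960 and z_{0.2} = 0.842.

n = 41

Fisher's z: C = ½·ln((1+r)/(1−r)) = ½·ln(2.5088) = 0.4599.
n = ((z_{α/2} + z_β)/C)² + 3.
(1.960 + 0.842) / 0.4599 = 2.802 / 0.4599 = 6.093.
n = 6.093² + 3 = 37.12 + 3 = 40.1.
Round up.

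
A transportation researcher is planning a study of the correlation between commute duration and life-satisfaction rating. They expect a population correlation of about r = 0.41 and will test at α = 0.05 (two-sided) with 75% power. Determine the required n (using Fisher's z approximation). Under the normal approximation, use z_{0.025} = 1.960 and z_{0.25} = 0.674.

n = 40

Fisher's z: C = ½·ln((1+r)/(1−r)) = ½·ln(2.3898) = 0.4356.
n = ((z_{α/2} + z_β)/C)² + 3.
(1.960 + 0.674) / 0.4356 = 2.634 / 0.4356 = 6.047.
n = 6.047² + 3 = 36.56 + 3 = 39.6.
Round up.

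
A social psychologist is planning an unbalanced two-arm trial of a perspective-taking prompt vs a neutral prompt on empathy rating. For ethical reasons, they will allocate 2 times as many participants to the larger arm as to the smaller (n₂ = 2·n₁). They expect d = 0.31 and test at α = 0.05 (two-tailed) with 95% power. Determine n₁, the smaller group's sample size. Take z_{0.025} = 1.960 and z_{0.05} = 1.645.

With allocation ratio k = n₂/n₁ = 2, Var(x̄₁−x̄₂) = σ²(1/n₁ + 1/(k·n₁)) = σ²·(k+1)/(k·n₁).
So n₁ = (1 + 1/k)·((z_{α/2} + z_β)/d)² = 1.500 × (3.605/0.31)².
n₁ = 1.500 × 135.23 = 202.9.
Round up: n₁ = 203, giving n₂ = 2 × 203 = 406.

n₁ = 203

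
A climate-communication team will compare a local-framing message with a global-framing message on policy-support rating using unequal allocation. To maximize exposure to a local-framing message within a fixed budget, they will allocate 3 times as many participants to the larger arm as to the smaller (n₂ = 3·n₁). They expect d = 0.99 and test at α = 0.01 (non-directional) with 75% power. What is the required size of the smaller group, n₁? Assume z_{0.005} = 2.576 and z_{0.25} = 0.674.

With allocation ratio k = n₂/n₁ = 3, Var(x̄₁−x̄₂) = σ²(1/n₁ + 1/(k·n₁)) = σ²·(k+1)/(k·n₁).
So n₁ = (1 + 1/k)·((z_{α/2} + z_β)/d)² = 1.333 × (3.250/0.99)².
n₁ = 1.333 × 10.78 = 14.4.
Round up: n₁ = 15, giving n₂ = 3 × 15 = 45.

n₁ = 15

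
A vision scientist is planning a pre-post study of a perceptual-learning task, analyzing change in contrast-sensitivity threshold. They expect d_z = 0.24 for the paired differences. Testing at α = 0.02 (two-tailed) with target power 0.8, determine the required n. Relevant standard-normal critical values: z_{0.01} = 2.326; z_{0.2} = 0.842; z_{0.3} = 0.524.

For a paired (one-sample on differences) test: n = ((z_{α/2} + z_β) / d)².
z_{α/2} + z_β = 2.326 + 0.842 = 3.168.
n = (3.168 / 0.24)² = 13.200² = 174.24.
Round up.

n = 175 pairs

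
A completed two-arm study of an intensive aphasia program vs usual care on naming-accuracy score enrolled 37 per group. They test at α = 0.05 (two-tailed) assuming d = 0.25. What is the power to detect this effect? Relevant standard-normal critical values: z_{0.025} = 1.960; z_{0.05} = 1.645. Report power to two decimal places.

For two equal groups, power = Φ(d·√(n/2) − z_{α/2}).
d·√(n/2) = 0.25 × √(37/2) = 0.25 × 4.301 = 1.075.
z_β = 1.075 − 1.960 = -0.885.
Power = Φ(-0.885) = 0.188.

power ≈ 0.19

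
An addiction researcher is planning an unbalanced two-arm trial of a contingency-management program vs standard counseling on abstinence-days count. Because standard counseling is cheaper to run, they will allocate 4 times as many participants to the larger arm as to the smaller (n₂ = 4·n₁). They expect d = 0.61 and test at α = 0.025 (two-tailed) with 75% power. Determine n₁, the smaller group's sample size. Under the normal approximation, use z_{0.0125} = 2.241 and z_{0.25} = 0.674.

With allocation ratio k = n₂/n₁ = 4, Var(x̄₁−x̄₂) = σ²(1/n₁ + 1/(k·n₁)) = σ²·(k+1)/(k·n₁).
So n₁ = (1 + 1/k)·((z_{α/2} + z_β)/d)² = 1.250 × (2.915/0.61)².
n₁ = 1.250 × 22.84 = 28.5.
Round up: n₁ = 29, giving n₂ = 4 × 29 = 116.

n₁ = 29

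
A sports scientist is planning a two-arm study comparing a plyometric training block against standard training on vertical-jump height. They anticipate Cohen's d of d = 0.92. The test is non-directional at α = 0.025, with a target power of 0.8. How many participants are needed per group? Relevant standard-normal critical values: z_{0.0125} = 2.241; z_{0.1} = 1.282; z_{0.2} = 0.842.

For two independent groups with equal n: n = 2·((z_{α/2} + z_β) / d)².
z_{α/2} + z_β = 2.241 + 0.842 = 3.083.
n = 2 × (3.083 / 0.92)² = 2 × 3.351² = 2 × 11.23 = 22.5.
Round up to the next whole participant.

n = 23 per group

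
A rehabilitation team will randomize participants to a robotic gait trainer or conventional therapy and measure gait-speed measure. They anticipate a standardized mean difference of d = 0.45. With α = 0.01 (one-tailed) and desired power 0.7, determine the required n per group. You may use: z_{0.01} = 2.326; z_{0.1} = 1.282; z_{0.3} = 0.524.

n = 81 per group

For two independent groups with equal n: n = 2·((z_{α} + z_β) / d)².
z_{α} + z_β = 2.326 + 0.524 = 2.850.
n = 2 × (2.850 / 0.45)² = 2 × 6.333² = 2 × 40.11 = 80.2.
Round up to the next whole participant.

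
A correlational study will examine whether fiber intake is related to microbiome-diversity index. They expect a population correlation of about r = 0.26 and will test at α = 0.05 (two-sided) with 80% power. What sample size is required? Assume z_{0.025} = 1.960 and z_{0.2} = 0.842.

n = 114

Fisher's z: C = ½·ln((1+r)/(1−r)) = ½·ln(1.7027) = 0.2661.
n = ((z_{α/2} + z_β)/C)² + 3.
(1.960 + 0.842) / 0.2661 = 2.802 / 0.2661 = 10.530.
n = 10.530² + 3 = 110.88 + 3 = 113.9.
Round up.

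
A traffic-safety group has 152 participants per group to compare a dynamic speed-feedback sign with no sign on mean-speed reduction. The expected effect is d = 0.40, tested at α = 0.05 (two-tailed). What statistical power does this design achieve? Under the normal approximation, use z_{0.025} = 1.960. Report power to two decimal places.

power ≈ 0.94

For two equal groups, power = Φ(d·√(n/2) − z_{α/2}).
d·√(n/2) = 0.40 × √(152/2) = 0.40 × 8.718 = 3.487.
z_β = 3.487 − 1.960 = 1.527.
Power = Φ(1.527) = 0.937.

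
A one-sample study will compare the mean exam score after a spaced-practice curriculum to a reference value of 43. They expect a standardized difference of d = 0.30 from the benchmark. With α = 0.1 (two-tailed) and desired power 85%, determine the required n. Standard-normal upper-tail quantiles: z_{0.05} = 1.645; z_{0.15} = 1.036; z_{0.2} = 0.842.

n = 80

For a one-sample test: n = ((z_{α/2} + z_β) / d)².
z_{α/2} + z_β = 1.645 + 1.036 = 2.681.
n = (2.681 / 0.30)² = 8.937² = 79.86.
Round up.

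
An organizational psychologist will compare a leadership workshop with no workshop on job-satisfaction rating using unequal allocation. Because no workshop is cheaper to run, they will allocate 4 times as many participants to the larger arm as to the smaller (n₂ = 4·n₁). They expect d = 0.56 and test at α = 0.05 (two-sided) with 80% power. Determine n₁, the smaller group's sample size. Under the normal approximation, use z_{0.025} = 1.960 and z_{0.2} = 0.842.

n₁ = 32

With allocation ratio k = n₂/n₁ = 4, Var(x̄₁−x̄₂) = σ²(1/n₁ + 1/(k·n₁)) = σ²·(k+1)/(k·n₁).
So n₁ = (1 + 1/k)·((z_{α/2} + z_β)/d)² = 1.250 × (2.802/0.56)².
n₁ = 1.250 × 25.04 = 31.3.
Round up: n₁ = 32, giving n₂ = 4 × 32 = 128.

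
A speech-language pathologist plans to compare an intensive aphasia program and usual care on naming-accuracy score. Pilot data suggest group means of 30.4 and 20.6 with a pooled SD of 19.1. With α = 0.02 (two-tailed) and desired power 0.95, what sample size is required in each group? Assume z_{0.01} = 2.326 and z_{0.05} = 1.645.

n = 120 per group

Cohen's d = |M₁ − M₂| / SD_pooled = |30.4 − 20.6| / 19.1 = 9.8 / 19.1 = 0.513.
For two independent groups with equal n: n = 2·((z_{α/2} + z_β) / d)².
z_{α/2} + z_β = 2.326 + 1.645 = 3.971.
n = 2 × (3.971 / 0.513)² = 2 × 7.741² = 2 × 59.92 = 119.8.
Round up to the next whole participant.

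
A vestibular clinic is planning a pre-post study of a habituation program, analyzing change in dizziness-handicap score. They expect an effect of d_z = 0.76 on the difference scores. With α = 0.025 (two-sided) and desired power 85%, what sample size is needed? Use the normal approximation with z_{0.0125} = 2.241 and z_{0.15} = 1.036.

For a paired (one-sample on differences) test: n = ((z_{α/2} + z_β) / d)².
z_{α/2} + z_β = 2.241 + 1.036 = 3.277.
n = (3.277 / 0.76)² = 4.312² = 18.59.
Round up.

n = 19 pairs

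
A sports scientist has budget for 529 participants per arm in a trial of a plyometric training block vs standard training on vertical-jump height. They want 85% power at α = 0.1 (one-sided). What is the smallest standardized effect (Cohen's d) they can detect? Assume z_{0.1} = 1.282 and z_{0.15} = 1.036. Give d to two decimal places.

For two independent groups of n = 529 each: d_min = (z_{α} + z_β)·√(2/n).
z-sum = 1.282 + 1.036 = 2.318.
d_min = 2.318 × √(2/529) = 2.318 × 0.0615 = 0.143.

d_min ≈ 0.14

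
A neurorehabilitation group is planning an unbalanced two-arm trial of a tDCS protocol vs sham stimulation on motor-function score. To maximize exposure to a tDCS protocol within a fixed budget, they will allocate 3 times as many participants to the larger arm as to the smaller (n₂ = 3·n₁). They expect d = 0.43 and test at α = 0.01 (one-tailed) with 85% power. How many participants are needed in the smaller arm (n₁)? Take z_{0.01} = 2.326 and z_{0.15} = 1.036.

n₁ = 82

With allocation ratio k = n₂/n₁ = 3, Var(x̄₁−x̄₂) = σ²(1/n₁ + 1/(k·n₁)) = σ²·(k+1)/(k·n₁).
So n₁ = (1 + 1/k)·((z_{α} + z_β)/d)² = 1.333 × (3.362/0.43)².
n₁ = 1.333 × 61.13 = 81.5.
Round up: n₁ = 82, giving n₂ = 3 × 82 = 246.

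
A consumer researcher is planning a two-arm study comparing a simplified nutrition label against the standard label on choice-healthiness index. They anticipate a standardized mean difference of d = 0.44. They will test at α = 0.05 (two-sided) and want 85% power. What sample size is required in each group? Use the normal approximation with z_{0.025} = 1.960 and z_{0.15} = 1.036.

n = 93 per group

For two independent groups with equal n: n = 2·((z_{α/2} + z_β) / d)².
z_{α/2} + z_β = 1.960 + 1.036 = 2.996.
n = 2 × (2.996 / 0.44)² = 2 × 6.809² = 2 × 46.36 = 92.7.
Round up to the next whole participant.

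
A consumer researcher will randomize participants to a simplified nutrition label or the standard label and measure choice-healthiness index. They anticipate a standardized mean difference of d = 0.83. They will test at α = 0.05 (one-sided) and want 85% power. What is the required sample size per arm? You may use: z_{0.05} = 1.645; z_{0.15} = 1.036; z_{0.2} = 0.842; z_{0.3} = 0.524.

n = 21 per group

For two independent groups with equal n: n = 2·((z_{α} + z_β) / d)².
z_{α} + z_β = 1.645 + 1.036 = 2.681.
n = 2 × (2.681 / 0.83)² = 2 × 3.230² = 2 × 10.43 = 20.9.
Round up to the next whole participant.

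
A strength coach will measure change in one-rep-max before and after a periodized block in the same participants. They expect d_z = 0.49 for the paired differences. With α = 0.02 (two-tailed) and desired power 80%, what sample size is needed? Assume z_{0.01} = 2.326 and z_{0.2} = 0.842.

n = 42 pairs

For a paired (one-sample on differences) test: n = ((z_{α/2} + z_β) / d)².
z_{α/2} + z_β = 2.326 + 0.842 = 3.168.
n = (3.168 / 0.49)² = 6.465² = 41.80.
Round up.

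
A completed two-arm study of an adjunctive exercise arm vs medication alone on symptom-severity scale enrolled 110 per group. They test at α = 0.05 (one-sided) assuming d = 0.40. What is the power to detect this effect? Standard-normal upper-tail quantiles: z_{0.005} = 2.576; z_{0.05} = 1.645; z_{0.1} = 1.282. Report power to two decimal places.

power ≈ 0.91

For two equal groups, power = Φ(d·√(n/2) − z_{α}).
d·√(n/2) = 0.40 × √(110/2) = 0.40 × 7.416 = 2.966.
z_β = 2.966 − 1.645 = 1.321.
Power = Φ(1.321) = 0.907.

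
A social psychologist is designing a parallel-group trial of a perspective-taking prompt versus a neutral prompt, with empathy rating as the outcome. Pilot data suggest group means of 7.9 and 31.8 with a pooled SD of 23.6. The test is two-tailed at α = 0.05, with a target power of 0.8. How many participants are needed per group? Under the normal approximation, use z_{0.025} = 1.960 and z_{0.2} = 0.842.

n = 16 per group

Cohen's d = |M₁ − M₂| / SD_pooled = |7.9 − 31.8| / 23.6 = 23.9 / 23.6 = 1.013.
For two independent groups with equal n: n = 2·((z_{α/2} + z_β) / d)².
z_{α/2} + z_β = 1.960 + 0.842 = 2.802.
n = 2 × (2.802 / 1.013)² = 2 × 2.766² = 2 × 7.65 = 15.3.
Round up to the next whole participant.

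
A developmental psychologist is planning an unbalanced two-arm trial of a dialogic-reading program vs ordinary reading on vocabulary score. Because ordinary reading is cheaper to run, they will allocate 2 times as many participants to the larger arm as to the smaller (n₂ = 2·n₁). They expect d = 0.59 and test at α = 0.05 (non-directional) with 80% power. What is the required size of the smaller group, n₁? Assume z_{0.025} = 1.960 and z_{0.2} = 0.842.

n₁ = 34

With allocation ratio k = n₂/n₁ = 2, Var(x̄₁−x̄₂) = σ²(1/n₁ + 1/(k·n₁)) = σ²·(k+1)/(k·n₁).
So n₁ = (1 + 1/k)·((z_{α/2} + z_β)/d)² = 1.500 × (2.802/0.59)².
n₁ = 1.500 × 22.55 = 33.8.
Round up: n₁ = 34, giving n₂ = 2 × 34 = 68.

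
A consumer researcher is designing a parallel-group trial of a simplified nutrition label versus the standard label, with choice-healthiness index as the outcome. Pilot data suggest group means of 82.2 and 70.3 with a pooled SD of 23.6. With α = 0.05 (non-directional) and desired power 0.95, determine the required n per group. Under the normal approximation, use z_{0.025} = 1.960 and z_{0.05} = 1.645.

Cohen's d = |M₁ − M₂| / SD_pooled = |82.2 − 70.3| / 23.6 = 11.9 / 23.6 = 0.504.
For two independent groups with equal n: n = 2·((z_{α/2} + z_β) / d)².
z_{α/2} + z_β = 1.960 + 1.645 = 3.605.
n = 2 × (3.605 / 0.504)² = 2 × 7.153² = 2 × 51.16 = 102.3.
Round up to the next whole participant.

n = 103 per group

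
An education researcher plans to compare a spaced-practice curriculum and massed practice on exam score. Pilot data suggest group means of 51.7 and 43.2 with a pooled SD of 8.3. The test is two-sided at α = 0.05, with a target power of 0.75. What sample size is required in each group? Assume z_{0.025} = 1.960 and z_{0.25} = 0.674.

Cohen's d = |M₁ − M₂| / SD_pooled = |51.7 − 43.2| / 8.3 = 8.5 / 8.3 = 1.024.
For two independent groups with equal n: n = 2·((z_{α/2} + z_β) / d)².
z_{α/2} + z_β = 1.960 + 0.674 = 2.634.
n = 2 × (2.634 / 1.024)² = 2 × 2.572² = 2 × 6.62 = 13.2.
Round up to the next whole participant.

n = 14 per group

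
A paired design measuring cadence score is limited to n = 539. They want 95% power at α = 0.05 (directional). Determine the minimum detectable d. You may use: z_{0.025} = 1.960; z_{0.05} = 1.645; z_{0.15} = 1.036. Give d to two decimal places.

For a single sample (or paired design) of n = 539: d_min = (z_{α} + z_β)/√n.
z-sum = 1.645 + 1.645 = 3.290.
d_min = 3.290 / √539 = 3.290 / 23.216 = 0.142.

d_min ≈ 0.14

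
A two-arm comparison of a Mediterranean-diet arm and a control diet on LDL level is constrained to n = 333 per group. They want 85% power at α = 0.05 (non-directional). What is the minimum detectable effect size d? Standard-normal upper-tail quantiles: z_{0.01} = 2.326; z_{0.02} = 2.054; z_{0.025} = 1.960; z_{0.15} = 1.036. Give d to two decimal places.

For two independent groups of n = 333 each: d_min = (z_{α/2} + z_β)·√(2/n).
z-sum = 1.960 + 1.036 = 2.996.
d_min = 2.996 × √(2/333) = 2.996 × 0.0775 = 0.232.

d_min ≈ 0.23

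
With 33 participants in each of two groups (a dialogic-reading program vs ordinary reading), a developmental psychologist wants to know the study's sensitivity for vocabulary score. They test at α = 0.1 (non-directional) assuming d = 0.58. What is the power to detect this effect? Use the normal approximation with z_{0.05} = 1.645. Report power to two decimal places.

power ≈ 0.76

For two equal groups, power = Φ(d·√(n/2) − z_{α/2}).
d·√(n/2) = 0.58 × √(33/2) = 0.58 × 4.062 = 2.356.
z_β = 2.356 − 1.645 = 0.711.
Power = Φ(0.711) = 0.761.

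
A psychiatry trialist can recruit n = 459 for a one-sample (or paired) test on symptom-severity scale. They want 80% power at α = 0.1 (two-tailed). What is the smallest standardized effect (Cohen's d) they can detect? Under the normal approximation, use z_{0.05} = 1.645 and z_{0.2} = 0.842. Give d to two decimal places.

For a single sample (or paired design) of n = 459: d_min = (z_{α/2} + z_β)/√n.
z-sum = 1.645 + 0.842 = 2.487.
d_min = 2.487 / √459 = 2.487 / 21.424 = 0.116.

d_min ≈ 0.12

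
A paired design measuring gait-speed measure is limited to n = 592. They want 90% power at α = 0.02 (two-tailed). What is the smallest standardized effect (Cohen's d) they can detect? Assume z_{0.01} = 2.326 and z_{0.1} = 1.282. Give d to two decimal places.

d_min ≈ 0.15

For a single sample (or paired design) of n = 592: d_min = (z_{α/2} + z_β)/√n.
z-sum = 2.326 + 1.282 = 3.608.
d_min = 3.608 / √592 = 3.608 / 24.331 = 0.148.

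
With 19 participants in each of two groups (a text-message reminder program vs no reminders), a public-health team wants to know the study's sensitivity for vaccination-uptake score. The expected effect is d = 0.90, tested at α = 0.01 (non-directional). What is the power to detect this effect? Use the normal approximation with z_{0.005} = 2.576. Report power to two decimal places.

For two equal groups, power = Φ(d·√(n/2) − z_{α/2}).
d·√(n/2) = 0.90 × √(19/2) = 0.90 × 3.082 = 2.774.
z_β = 2.774 − 2.576 = 0.198.
Power = Φ(0.198) = 0.578.

power ≈ 0.58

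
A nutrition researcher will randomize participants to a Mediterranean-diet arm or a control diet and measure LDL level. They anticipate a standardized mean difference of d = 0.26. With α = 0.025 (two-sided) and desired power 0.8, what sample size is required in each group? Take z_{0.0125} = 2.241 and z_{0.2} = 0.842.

For two independent groups with equal n: n = 2·((z_{α/2} + z_β) / d)².
z_{α/2} + z_β = 2.241 + 0.842 = 3.083.
n = 2 × (3.083 / 0.26)² = 2 × 11.858² = 2 × 140.60 = 281.2.
Round up to the next whole participant.

n = 282 per group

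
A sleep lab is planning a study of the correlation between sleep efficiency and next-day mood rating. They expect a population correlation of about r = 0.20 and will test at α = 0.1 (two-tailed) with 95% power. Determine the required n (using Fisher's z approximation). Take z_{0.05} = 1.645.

Fisher's z: C = ½·ln((1+r)/(1−r)) = ½·ln(1.5000) = 0.2027.
n = ((z_{α/2} + z_β)/C)² + 3.
(1.645 + 1.645) / 0.2027 = 3.290 / 0.2027 = 16.231.
n = 16.231² + 3 = 263.44 + 3 = 266.4.
Round up.

n = 267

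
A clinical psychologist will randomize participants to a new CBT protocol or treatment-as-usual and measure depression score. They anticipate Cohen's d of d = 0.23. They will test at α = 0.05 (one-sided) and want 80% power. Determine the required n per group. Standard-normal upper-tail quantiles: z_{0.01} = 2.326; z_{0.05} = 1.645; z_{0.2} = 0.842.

n = 234 per group

For two independent groups with equal n: n = 2·((z_{α} + z_β) / d)².
z_{α} + z_β = 1.645 + 0.842 = 2.487.
n = 2 × (2.487 / 0.23)² = 2 × 10.813² = 2 × 116.92 = 233.8.
Round up to the next whole participant.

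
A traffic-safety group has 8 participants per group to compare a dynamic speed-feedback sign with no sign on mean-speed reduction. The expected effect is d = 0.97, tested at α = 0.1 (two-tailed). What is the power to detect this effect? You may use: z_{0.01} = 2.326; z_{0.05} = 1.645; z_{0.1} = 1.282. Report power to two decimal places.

power ≈ 0.62

For two equal groups, power = Φ(d·√(n/2) − z_{α/2}).
d·√(n/2) = 0.97 × √(8/2) = 0.97 × 2.000 = 1.940.
z_β = 1.940 − 1.645 = 0.295.
Power = Φ(0.295) = 0.616.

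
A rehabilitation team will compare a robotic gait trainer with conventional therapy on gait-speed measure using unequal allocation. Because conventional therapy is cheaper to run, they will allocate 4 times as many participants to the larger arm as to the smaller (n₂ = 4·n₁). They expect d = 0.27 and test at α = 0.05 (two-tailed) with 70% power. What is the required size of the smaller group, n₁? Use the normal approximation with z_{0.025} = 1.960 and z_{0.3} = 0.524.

With allocation ratio k = n₂/n₁ = 4, Var(x̄₁−x̄₂) = σ²(1/n₁ + 1/(k·n₁)) = σ²·(k+1)/(k·n₁).
So n₁ = (1 + 1/k)·((z_{α/2} + z_β)/d)² = 1.250 × (2.484/0.27)².
n₁ = 1.250 × 84.64 = 105.8.
Round up: n₁ = 106, giving n₂ = 4 × 106 = 424.

n₁ = 106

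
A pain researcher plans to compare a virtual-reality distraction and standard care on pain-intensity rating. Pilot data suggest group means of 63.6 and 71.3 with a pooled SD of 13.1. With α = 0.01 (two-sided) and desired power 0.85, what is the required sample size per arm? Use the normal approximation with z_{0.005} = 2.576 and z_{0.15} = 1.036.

n = 76 per group

Cohen's d = |M₁ − M₂| / SD_pooled = |63.6 − 71.3| / 13.1 = 7.7 / 13.1 = 0.588.
For two independent groups with equal n: n = 2·((z_{α/2} + z_β) / d)².
z_{α/2} + z_β = 2.576 + 1.036 = 3.612.
n = 2 × (3.612 / 0.588)² = 2 × 6.143² = 2 × 37.73 = 75.5.
Round up to the next whole participant.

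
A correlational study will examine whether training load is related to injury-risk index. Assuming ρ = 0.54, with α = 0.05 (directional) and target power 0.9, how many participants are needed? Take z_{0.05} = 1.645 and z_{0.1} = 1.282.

Fisher's z: C = ½·ln((1+r)/(1−r)) = ½·ln(3.3478) = 0.6042.
n = ((z_{α} + z_β)/C)² + 3.
(1.645 + 1.282) / 0.6042 = 2.927 / 0.6042 = 4.844.
n = 4.844² + 3 = 23.47 + 3 = 26.5.
Round up.

n = 27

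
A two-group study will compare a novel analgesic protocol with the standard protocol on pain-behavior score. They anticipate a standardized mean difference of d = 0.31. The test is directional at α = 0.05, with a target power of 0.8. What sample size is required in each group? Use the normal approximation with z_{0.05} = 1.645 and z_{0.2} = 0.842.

n = 129 per group

For two independent groups with equal n: n = 2·((z_{α} + z_β) / d)².
z_{α} + z_β = 1.645 + 0.842 = 2.487.
n = 2 × (2.487 / 0.31)² = 2 × 8.023² = 2 × 64.36 = 128.7.
Round up to the next whole participant.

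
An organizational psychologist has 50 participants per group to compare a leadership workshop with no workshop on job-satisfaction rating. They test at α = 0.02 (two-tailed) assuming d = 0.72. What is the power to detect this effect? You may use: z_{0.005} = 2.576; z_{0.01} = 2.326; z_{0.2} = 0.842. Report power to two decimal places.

power ≈ 0.90

For two equal groups, power = Φ(d·√(n/2) − z_{α/2}).
d·√(n/2) = 0.72 × √(50/2) = 0.72 × 5.000 = 3.600.
z_β = 3.600 − 2.326 = 1.274.
Power = Φ(1.274) = 0.899.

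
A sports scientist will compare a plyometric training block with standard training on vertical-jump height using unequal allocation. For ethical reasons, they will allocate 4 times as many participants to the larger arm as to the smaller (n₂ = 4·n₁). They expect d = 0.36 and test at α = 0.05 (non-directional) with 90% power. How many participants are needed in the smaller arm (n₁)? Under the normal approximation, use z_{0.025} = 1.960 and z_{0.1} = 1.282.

n₁ = 102

With allocation ratio k = n₂/n₁ = 4, Var(x̄₁−x̄₂) = σ²(1/n₁ + 1/(k·n₁)) = σ²·(k+1)/(k·n₁).
So n₁ = (1 + 1/k)·((z_{α/2} + z_β)/d)² = 1.250 × (3.242/0.36)².
n₁ = 1.250 × 81.10 = 101.4.
Round up: n₁ = 102, giving n₂ = 4 × 102 = 408.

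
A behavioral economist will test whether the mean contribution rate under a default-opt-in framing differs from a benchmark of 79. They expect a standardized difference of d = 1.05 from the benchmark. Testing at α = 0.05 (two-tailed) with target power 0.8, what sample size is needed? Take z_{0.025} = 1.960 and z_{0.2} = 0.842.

n = 8

For a one-sample test: n = ((z_{α/2} + z_β) / d)².
z_{α/2} + z_β = 1.960 + 0.842 = 2.802.
n = (2.802 / 1.05)² = 2.669² = 7.12.
Round up.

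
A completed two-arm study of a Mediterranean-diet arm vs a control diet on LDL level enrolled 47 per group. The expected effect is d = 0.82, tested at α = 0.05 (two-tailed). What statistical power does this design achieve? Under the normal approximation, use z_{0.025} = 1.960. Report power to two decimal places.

power ≈ 0.98

For two equal groups, power = Φ(d·√(n/2) − z_{α/2}).
d·√(n/2) = 0.82 × √(47/2) = 0.82 × 4.848 = 3.975.
z_β = 3.975 − 1.960 = 2.015.
Power = Φ(2.015) = 0.978.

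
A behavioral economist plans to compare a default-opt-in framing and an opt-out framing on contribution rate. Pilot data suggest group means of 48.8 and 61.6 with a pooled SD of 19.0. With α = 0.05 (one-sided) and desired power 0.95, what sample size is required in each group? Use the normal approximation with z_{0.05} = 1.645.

Cohen's d = |M₁ − M₂| / SD_pooled = |48.8 − 61.6| / 19.0 = 12.8 / 19.0 = 0.674.
For two independent groups with equal n: n = 2·((z_{α} + z_β) / d)².
z_{α} + z_β = 1.645 + 1.645 = 3.290.
n = 2 × (3.290 / 0.674)² = 2 × 4.881² = 2 × 23.83 = 47.7.
Round up to the next whole participant.

n = 48 per group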